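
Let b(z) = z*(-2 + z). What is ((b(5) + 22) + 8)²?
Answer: 2025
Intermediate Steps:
((b(5) + 22) + 8)² = ((5*(-2 + 5) + 22) + 8)² = ((5*3 + 22) + 8)² = ((15 + 22) + 8)² = (37 + 8)² = 45² = 2025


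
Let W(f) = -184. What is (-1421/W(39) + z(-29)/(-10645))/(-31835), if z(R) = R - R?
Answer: -1421/5857640 ≈ -0.00024259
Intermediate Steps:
z(R) = 0
(-1421/W(39) + z(-29)/(-10645))/(-31835) = (-1421/(-184) + 0/(-10645))/(-31835) = (-1421*(-1/184) + 0*(-1/10645))*(-1/31835) = (1421/184 + 0)*(-1/31835) = (1421/184)*(-1/31835) = -1421/5857640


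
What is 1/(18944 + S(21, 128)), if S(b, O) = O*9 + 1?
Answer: 1/20097 ≈ 4.9759e-5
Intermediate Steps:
S(b, O) = 1 + 9*O (S(b, O) = 9*O + 1 = 1 + 9*O)
1/(18944 + S(21, 128)) = 1/(18944 + (1 + 9*128)) = 1/(18944 + (1 + 1152)) = 1/(18944 + 1153) = 1/20097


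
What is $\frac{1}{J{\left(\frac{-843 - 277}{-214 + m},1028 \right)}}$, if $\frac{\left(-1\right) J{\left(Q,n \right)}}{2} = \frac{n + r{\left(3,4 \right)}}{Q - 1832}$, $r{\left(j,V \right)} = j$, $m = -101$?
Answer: $\frac{8228}{9279} \approx 0.88673$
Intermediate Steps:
$J{\left(Q,n \right)} = - \frac{2 \left(3 + n\right)}{-1832 + Q}$ ($J{\left(Q,n \right)} = - 2 \frac{n + 3}{Q - 1832} = - 2 \frac{3 + n}{-1832 + Q} = - \frac{2 \left(3 + n\right)}{-1832 + Q}$)
$\frac{1}{J{\left(\frac{-843 - 277}{-214 + m},1028 \right)}} = \frac{1}{2 \frac{1}{-1832 + \frac{-843 - 277}{-214 - 101}} \left(-3 - 1028\right)} = \frac{1}{2 \frac{1}{-1832 - \frac{1120}{-315}} \left(-3 - 1028\right)} = \frac{1}{2 \frac{1}{-1832 - - \frac{32}{9}} \left(-1031\right)} = \frac{1}{2 \frac{1}{-1832 + \frac{32}{9}} \left(-1031\right)} = \frac{1}{2 \frac{1}{- \frac{16456}{9}} \left(-1031\right)} = \frac{1}{2 \left(- \frac{9}{16456}\right) \left(-1031\right)} = \frac{1}{\frac{9279}{8228}} = \frac{8228}{9279}$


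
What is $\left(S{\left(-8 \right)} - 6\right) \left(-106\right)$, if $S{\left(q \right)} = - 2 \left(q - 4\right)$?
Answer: $-1908$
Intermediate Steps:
$S{\left(q \right)} = 8 - 2 q$ ($S{\left(q \right)} = - 2 \left(-4 + q\right) = 8 - 2 q$)
$\left(S{\left(-8 \right)} - 6\right) \left(-106\right) = \left(\left(8 - -16\right) - 6\right) \left(-106\right) = \left(\left(8 + 16\right) - 6\right) \left(-106\right) = \left(24 - 6\right) \left(-106\right) = 18 \left(-106\right) = -1908$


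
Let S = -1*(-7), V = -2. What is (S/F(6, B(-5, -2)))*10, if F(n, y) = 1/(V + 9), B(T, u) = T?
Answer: 490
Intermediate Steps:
S = 7
F(n, y) = ⅐ (F(n, y) = 1/(-2 + 9) = 1/7 = ⅐)
(S/F(6, B(-5, -2)))*10 = (7/(⅐))*10 = (7*7)*10 = 49*10 = 490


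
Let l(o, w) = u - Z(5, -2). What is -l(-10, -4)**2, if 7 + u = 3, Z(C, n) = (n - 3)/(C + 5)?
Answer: -49/4 ≈ -12.250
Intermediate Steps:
Z(C, n) = (-3 + n)/(5 + C)
u = -4 (u = -7 + 3 = -4)
l(o, w) = -7/2 (l(o, w) = -4 - (-3 - 2)/(5 + 5) = -4 - (-5)/10 = -4 - 1*(-1/2) = -4 + 1/2 = -7/2)
-l(-10, -4)**2 = -(-7/2)**2 = -1*49/4 = -49/4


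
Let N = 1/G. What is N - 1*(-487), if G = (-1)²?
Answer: 488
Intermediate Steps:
G = 1
N = 1 (N = 1/1 = 1)
N - 1*(-487) = 1 - 1*(-487) = 1 + 487 = 488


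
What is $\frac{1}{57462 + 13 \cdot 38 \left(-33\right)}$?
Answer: $\frac{1}{41160} \approx 2.4295 \cdot 10^{-5}$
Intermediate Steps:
$\frac{1}{57462 + 13 \cdot 38 \left(-33\right)} = \frac{1}{57462 + 494 \left(-33\right)} = \frac{1}{57462 - 16302} = \frac{1}{41160}$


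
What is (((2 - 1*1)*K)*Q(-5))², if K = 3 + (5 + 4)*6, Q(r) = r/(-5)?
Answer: 3249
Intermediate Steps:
Q(r) = -r/5 (Q(r) = r*(-⅕) = -r/5)
K = 57 (K = 3 + 9*6 = 3 + 54 = 57)
(((2 - 1*1)*K)*Q(-5))² = (((2 - 1*1)*57)*(-⅕*(-5)))² = (((2 - 1)*57)*1)² = ((1*57)*1)² = (57*1)² = 57² = 3249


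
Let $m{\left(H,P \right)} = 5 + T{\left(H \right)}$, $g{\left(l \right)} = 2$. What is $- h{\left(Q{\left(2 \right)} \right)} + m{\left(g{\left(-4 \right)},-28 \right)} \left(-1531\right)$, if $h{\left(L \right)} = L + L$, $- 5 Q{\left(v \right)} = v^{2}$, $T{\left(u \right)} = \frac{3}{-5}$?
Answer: $- \frac{33674}{5} \approx -6734.8$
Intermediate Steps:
$T{\left(u \right)} = - \frac{3}{5}$ ($T{\left(u \right)} = 3 \left(- \frac{1}{5}\right) = - \frac{3}{5}$)
$Q{\left(v \right)} = - \frac{v^{2}}{5}$
$m{\left(H,P \right)} = \frac{22}{5}$ ($m{\left(H,P \right)} = 5 - \frac{3}{5} = \frac{22}{5}$)
$h{\left(L \right)} = 2 L$
$- h{\left(Q{\left(2 \right)} \right)} + m{\left(g{\left(-4 \right)},-28 \right)} \left(-1531\right) = - 2 \left(- \frac{2^{2}}{5}\right) + \frac{22}{5} \left(-1531\right) = - 2 \left(\left(- \frac{1}{5}\right) 4\right) - \frac{33682}{5} = - \frac{2 \left(-4\right)}{5} - \frac{33682}{5} = \left(-1\right) \left(- \frac{8}{5}\right) - \frac{33682}{5} = \frac{8}{5} - \frac{33682}{5} = - \frac{33674}{5}$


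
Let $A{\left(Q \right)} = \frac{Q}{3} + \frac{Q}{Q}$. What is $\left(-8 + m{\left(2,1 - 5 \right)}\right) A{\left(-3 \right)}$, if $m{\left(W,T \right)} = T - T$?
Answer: $0$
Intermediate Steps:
$m{\left(W,T \right)} = 0$
$A{\left(Q \right)} = 1 + \frac{Q}{3}$ ($A{\left(Q \right)} = Q \frac{1}{3} + 1 = \frac{Q}{3} + 1 = 1 + \frac{Q}{3}$)
$\left(-8 + m{\left(2,1 - 5 \right)}\right) A{\left(-3 \right)} = \left(-8 + 0\right) \left(1 + \frac{1}{3} \left(-3\right)\right) = - 8 \left(1 - 1\right) = \left(-8\right) 0 = 0$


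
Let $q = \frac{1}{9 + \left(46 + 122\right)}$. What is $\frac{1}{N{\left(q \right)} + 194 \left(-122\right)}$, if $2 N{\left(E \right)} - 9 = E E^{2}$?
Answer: $- \frac{5545233}{131219621095} \approx -4.2259 \cdot 10^{-5}$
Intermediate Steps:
$q = \frac{1}{177}$ ($q = \frac{1}{9 + 168} = \frac{1}{177} \approx 0.0056497$)
$N{\left(E \right)} = \frac{9}{2} + \frac{E^{3}}{2}$ ($N{\left(E \right)} = \frac{9}{2} + \frac{E E^{2}}{2} = \frac{9}{2} + \frac{E^{3}}{2}$)
$\frac{1}{N{\left(q \right)} + 194 \left(-122\right)} = \frac{1}{\left(\frac{9}{2} + \frac{1}{2 \cdot 5545233}\right) + 194 \left(-122\right)} = \frac{1}{\left(\frac{9}{2} + \frac{1}{2} \cdot \frac{1}{5545233}\right) - 23668} = \frac{1}{\left(\frac{9}{2} + \frac{1}{11090466}\right) - 23668} = \frac{1}{\frac{24953549}{5545233} - 23668} = \frac{1}{- \frac{131219621095}{5545233}} = - \frac{5545233}{131219621095}$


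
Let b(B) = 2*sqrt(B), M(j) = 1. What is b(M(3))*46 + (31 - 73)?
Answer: 50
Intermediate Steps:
b(M(3))*46 + (31 - 73) = (2*sqrt(1))*46 + (31 - 73) = (2*1)*46 - 42 = 2*46 - 42 = 92 - 42 = 50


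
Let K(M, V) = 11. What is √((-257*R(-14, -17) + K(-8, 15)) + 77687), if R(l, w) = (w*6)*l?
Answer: I*√289298 ≈ 537.86*I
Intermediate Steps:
R(l, w) = 6*l*w (R(l, w) = (6*w)*l = 6*l*w)
√((-257*R(-14, -17) + K(-8, 15)) + 77687) = √((-1542*(-14)*(-17) + 11) + 77687) = √((-257*1428 + 11) + 77687) = √((-366996 + 11) + 77687) = √(-366985 + 77687) = √(-289298) = I*√289298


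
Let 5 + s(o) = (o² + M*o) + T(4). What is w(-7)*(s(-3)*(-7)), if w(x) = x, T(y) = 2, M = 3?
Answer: -147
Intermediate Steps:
s(o) = -3 + o² + 3*o (s(o) = -5 + ((o² + 3*o) + 2) = -5 + (2 + o² + 3*o) = -3 + o² + 3*o)
w(-7)*(s(-3)*(-7)) = -7*(-3 + (-3)² + 3*(-3))*(-7) = -7*(-3 + 9 - 9)*(-7) = -(-21)*(-7) = -7*21 = -147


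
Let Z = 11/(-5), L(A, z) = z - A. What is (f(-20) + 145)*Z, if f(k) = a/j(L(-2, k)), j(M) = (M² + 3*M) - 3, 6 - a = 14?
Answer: -425777/1335 ≈ -318.93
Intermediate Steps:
a = -8 (a = 6 - 1*14 = 6 - 14 = -8)
Z = -11/5 (Z = 11*(-⅕) = -11/5 ≈ -2.2000)
j(M) = -3 + M² + 3*M
f(k) = -8/(3 + (2 + k)² + 3*k) (f(k) = -8/(-3 + (k - 1*(-2))² + 3*(k - 1*(-2))) = -8/(-3 + (k + 2)² + 3*(k + 2)) = -8/(-3 + (2 + k)² + 3*(2 + k)) = -8/(-3 + (2 + k)² + (6 + 3*k)) = -8/(3 + (2 + k)² + 3*k))
(f(-20) + 145)*Z = (-8/(7 + (-20)² + 7*(-20)) + 145)*(-11/5) = (-8/(7 + 400 - 140) + 145)*(-11/5) = (-8/267 + 145)*(-11/5) = (38707/267)*(-11/5) = -425777/1335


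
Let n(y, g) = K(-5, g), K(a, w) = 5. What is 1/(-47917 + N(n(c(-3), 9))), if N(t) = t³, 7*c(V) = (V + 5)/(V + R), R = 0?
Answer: -1/47792 ≈ -2.0924e-5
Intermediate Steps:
c(V) = (5 + V)/(7*V) (c(V) = ((V + 5)/(V + 0))/7 = ((5 + V)/V)/7 = (5 + V)/(7*V))
n(y, g) = 5
1/(-47917 + N(n(c(-3), 9))) = 1/(-47917 + 5³) = 1/(-47917 + 125) = 1/(-47792) = -1/47792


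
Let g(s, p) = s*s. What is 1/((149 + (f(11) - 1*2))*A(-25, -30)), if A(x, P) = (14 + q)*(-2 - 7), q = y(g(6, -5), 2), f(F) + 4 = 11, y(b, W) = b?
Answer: -1/69300 ≈ -1.4430e-5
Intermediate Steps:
g(s, p) = s²
f(F) = 7 (f(F) = -4 + 11 = 7)
q = 36 (q = 6² = 36)
A(x, P) = -450 (A(x, P) = (14 + 36)*(-2 - 7) = 50*(-9) = -450)
1/((149 + (f(11) - 1*2))*A(-25, -30)) = 1/((149 + (7 - 1*2))*(-450)) = -1/450/(149 + (7 - 2)) = -1/450/(149 + 5) = -1/450/154 = (1/154)*(-1/450) = -1/69300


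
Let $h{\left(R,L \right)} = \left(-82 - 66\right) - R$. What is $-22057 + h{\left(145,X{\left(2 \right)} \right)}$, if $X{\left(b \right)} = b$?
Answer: $-22350$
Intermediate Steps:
$h{\left(R,L \right)} = -148 - R$
$-22057 + h{\left(145,X{\left(2 \right)} \right)} = -22057 - 293 = -22350$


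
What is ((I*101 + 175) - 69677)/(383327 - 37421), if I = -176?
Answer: -43639/172953 ≈ -0.25232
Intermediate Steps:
((I*101 + 175) - 69677)/(383327 - 37421) = ((-176*101 + 175) - 69677)/(383327 - 37421) = ((-17776 + 175) - 69677)/345906 = (-17601 - 69677)*(1/345906) = -87278*1/345906 = -43639/172953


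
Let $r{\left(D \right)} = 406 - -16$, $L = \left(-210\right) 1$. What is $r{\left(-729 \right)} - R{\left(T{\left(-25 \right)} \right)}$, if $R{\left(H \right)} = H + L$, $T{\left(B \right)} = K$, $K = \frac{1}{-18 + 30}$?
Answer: $\frac{7583}{12} \approx 631.92$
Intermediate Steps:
$L = -210$
$K = \frac{1}{12} \approx 0.083333$
$T{\left(B \right)} = \frac{1}{12}$
$r{\left(D \right)} = 422$ ($r{\left(D \right)} = 406 + 16 = 422$)
$R{\left(H \right)} = -210 + H$ ($R{\left(H \right)} = H - 210 = -210 + H$)
$r{\left(-729 \right)} - R{\left(T{\left(-25 \right)} \right)} = 422 - \left(-210 + \frac{1}{12}\right) = 422 - - \frac{2519}{12} = 422 + \frac{2519}{12} = \frac{7583}{12}$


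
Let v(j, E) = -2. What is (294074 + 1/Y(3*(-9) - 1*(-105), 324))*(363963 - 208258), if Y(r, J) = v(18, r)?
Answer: 91577428635/2 ≈ 4.5789e+10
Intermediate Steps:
Y(r, J) = -2
(294074 + 1/Y(3*(-9) - 1*(-105), 324))*(363963 - 208258) = (294074 + 1/(-2))*(363963 - 208258) = (294074 - ½)*155705 = (588147/2)*155705 = 91577428635/2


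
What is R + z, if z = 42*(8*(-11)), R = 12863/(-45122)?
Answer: -166783775/45122 ≈ -3696.3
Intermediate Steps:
R = -12863/45122 (R = 12863*(-1/45122) = -12863/45122 ≈ -0.28507)
z = -3696 (z = 42*(-88) = -3696)
R + z = -12863/45122 - 3696 = -166783775/45122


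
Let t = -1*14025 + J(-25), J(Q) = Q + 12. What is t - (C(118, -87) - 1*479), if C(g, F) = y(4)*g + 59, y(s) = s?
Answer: -14090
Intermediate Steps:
J(Q) = 12 + Q
C(g, F) = 59 + 4*g (C(g, F) = 4*g + 59 = 59 + 4*g)
t = -14038 (t = -1*14025 + (12 - 25) = -14025 - 13 = -14038)
t - (C(118, -87) - 1*479) = -14038 - ((59 + 4*118) - 1*479) = -14038 - ((59 + 472) - 479) = -14038 - (531 - 479) = -14038 - 1*52 = -14038 - 52 = -14090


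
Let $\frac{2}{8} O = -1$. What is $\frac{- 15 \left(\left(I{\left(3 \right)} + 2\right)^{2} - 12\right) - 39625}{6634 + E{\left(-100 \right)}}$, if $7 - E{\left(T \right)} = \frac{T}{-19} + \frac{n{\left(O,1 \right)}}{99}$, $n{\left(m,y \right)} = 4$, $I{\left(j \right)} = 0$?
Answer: $- \frac{14861781}{2496349} \approx -5.9534$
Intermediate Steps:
$O = -4$ ($O = 4 \left(-1\right) = -4$)
$E{\left(T \right)} = \frac{689}{99} + \frac{T}{19}$ ($E{\left(T \right)} = 7 - \left(\frac{T}{-19} + \frac{4}{99}\right) = 7 - \left(T \left(- \frac{1}{19}\right) + 4 \cdot \frac{1}{99}\right) = 7 - \left(- \frac{T}{19} + \frac{4}{99}\right) = 7 - \left(\frac{4}{99} - \frac{T}{19}\right) = 7 + \left(- \frac{4}{99} + \frac{T}{19}\right) = \frac{689}{99} + \frac{T}{19}$)
$\frac{- 15 \left(\left(I{\left(3 \right)} + 2\right)^{2} - 12\right) - 39625}{6634 + E{\left(-100 \right)}} = \frac{- 15 \left(\left(0 + 2\right)^{2} - 12\right) - 39625}{6634 + \left(\frac{689}{99} + \frac{1}{19} \left(-100\right)\right)} = \frac{- 15 \left(2^{2} - 12\right) - 39625}{6634 + \left(\frac{689}{99} - \frac{100}{19}\right)} = \frac{- 15 \left(4 - 12\right) - 39625}{6634 + \frac{3191}{1881}} = \frac{\left(-15\right) \left(-8\right) - 39625}{\frac{12481745}{1881}} = \left(120 - 39625\right) \frac{1881}{12481745} = \left(-39505\right) \frac{1881}{12481745} = - \frac{14861781}{2496349}$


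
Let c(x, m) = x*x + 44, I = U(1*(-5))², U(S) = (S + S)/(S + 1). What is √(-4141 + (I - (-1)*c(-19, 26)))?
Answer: I*√14919/2 ≈ 61.072*I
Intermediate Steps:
U(S) = 2*S/(1 + S) (U(S) = (2*S)/(1 + S) = 2*S/(1 + S))
I = 25/4 (I = (2*(1*(-5))/(1 + 1*(-5)))² = (2*(-5)/(1 - 5))² = (2*(-5)/(-4))² = (2*(-5)*(-¼))² = (5/2)² = 25/4 ≈ 6.2500)
c(x, m) = 44 + x² (c(x, m) = x² + 44 = 44 + x²)
√(-4141 + (I - (-1)*c(-19, 26))) = √(-4141 + (25/4 - (-1)*(44 + (-19)²))) = √(-4141 + (25/4 - (-1)*(44 + 361))) = √(-4141 + (25/4 - (-1)*405)) = √(-4141 + (25/4 - 1*(-405))) = √(-4141 + (25/4 + 405)) = √(-4141 + 1645/4) = √(-14919/4) = I*√14919/2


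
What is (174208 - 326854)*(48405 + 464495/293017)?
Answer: -2165123594997480/293017 ≈ -7.3891e+9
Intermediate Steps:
(174208 - 326854)*(48405 + 464495/293017) = -152646*(48405 + 464495*(1/293017)) = -152646*(48405 + 464495/293017) = -152646*14183952380/293017 = -2165123594997480/293017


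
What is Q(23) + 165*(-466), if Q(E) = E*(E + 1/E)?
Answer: -76360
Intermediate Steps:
Q(23) + 165*(-466) = (1 + 23²) + 165*(-466) = (1 + 529) - 76890 = 530 - 76890 = -76360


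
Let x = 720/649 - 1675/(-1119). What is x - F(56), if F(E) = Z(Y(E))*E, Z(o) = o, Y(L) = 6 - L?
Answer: 2035339555/726231 ≈ 2802.6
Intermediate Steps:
F(E) = E*(6 - E) (F(E) = (6 - E)*E = E*(6 - E))
x = 1892755/726231 (x = 720*(1/649) - 1675*(-1/1119) = 720/649 + 1675/1119 = 1892755/726231 ≈ 2.6063)
x - F(56) = 1892755/726231 - 56*(6 - 1*56) = 1892755/726231 - 56*(6 - 56) = 1892755/726231 - 56*(-50) = 1892755/726231 - 1*(-2800) = 1892755/726231 + 2800 = 2035339555/726231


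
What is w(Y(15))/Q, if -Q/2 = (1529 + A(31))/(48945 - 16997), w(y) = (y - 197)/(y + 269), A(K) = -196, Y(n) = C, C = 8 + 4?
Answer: 2955190/374573 ≈ 7.8895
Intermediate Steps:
C = 12
Y(n) = 12
w(y) = (-197 + y)/(269 + y)
Q = -1333/15974 (Q = -2*(1529 - 196)/(48945 - 16997) = -2666/31948 = -2*1333/31948 = -1333/15974 ≈ -0.083448)
w(Y(15))/Q = ((-197 + 12)/(269 + 12))/(-1333/15974) = (-185/281)*(-15974/1333) = ((1/281)*(-185))*(-15974/1333) = -185/281*(-15974/1333) = 2955190/374573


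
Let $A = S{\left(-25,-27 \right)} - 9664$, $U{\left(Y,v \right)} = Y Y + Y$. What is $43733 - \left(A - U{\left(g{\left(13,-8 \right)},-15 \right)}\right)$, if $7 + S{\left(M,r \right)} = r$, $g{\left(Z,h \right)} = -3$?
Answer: $53437$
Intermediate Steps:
$U{\left(Y,v \right)} = Y + Y^{2}$ ($U{\left(Y,v \right)} = Y^{2} + Y = Y + Y^{2}$)
$S{\left(M,r \right)} = -7 + r$
$A = -9698$ ($A = \left(-7 - 27\right) - 9664 = -34 - 9664 = -9698$)
$43733 - \left(A - U{\left(g{\left(13,-8 \right)},-15 \right)}\right) = 43733 - \left(-9698 - - 3 \left(1 - 3\right)\right) = 43733 - \left(-9698 - \left(-3\right) \left(-2\right)\right) = 43733 - \left(-9698 - 6\right) = 43733 - -9704 = 43733 + 9704 = 53437$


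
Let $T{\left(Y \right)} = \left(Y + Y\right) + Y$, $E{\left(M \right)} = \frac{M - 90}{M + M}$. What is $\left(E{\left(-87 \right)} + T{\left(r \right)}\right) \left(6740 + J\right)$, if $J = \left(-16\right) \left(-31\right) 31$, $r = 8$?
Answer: $\frac{16045158}{29} \approx 5.5328 \cdot 10^{5}$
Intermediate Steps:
$J = 15376$ ($J = 496 \cdot 31 = 15376$)
$E{\left(M \right)} = \frac{-90 + M}{2 M}$
$T{\left(Y \right)} = 3 Y$ ($T{\left(Y \right)} = 2 Y + Y = 3 Y$)
$\left(E{\left(-87 \right)} + T{\left(r \right)}\right) \left(6740 + J\right) = \left(\frac{-90 - 87}{2 \left(-87\right)} + 3 \cdot 8\right) \left(6740 + 15376\right) = \left(\frac{1}{2} \left(- \frac{1}{87}\right) \left(-177\right) + 24\right) 22116 = \left(\frac{59}{58} + 24\right) 22116 = \frac{1451}{58} \cdot 22116 = \frac{16045158}{29}$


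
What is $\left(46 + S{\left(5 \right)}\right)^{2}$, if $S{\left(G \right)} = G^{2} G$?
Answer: $29241$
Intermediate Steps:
$S{\left(G \right)} = G^{3}$
$\left(46 + S{\left(5 \right)}\right)^{2} = \left(46 + 5^{3}\right)^{2} = \left(46 + 125\right)^{2} = 171^{2} = 29241$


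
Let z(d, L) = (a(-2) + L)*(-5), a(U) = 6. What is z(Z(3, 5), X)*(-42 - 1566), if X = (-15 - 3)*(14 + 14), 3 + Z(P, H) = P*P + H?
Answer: -4003920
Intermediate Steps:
Z(P, H) = -3 + H + P² (Z(P, H) = -3 + (P*P + H) = -3 + (P² + H) = -3 + (H + P²) = -3 + H + P²)
X = -504 (X = -18*28 = -504)
z(d, L) = -30 - 5*L (z(d, L) = (6 + L)*(-5) = -30 - 5*L)
z(Z(3, 5), X)*(-42 - 1566) = (-30 - 5*(-504))*(-42 - 1566) = (-30 + 2520)*(-1608) = 2490*(-1608) = -4003920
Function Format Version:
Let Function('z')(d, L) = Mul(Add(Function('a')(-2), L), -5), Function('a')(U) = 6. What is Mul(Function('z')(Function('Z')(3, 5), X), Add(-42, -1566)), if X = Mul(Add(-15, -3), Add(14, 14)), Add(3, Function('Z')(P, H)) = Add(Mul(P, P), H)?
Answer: -4003920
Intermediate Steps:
Function('Z')(P, H) = Add(-3, H, Pow(P, 2)) (Function('Z')(P, H) = Add(-3, Add(Mul(P, P), H)) = Add(-3, Add(Pow(P, 2), H)) = Add(-3, Add(H, Pow(P, 2))) = Add(-3, H, Pow(P, 2)))
X = -504 (X = Mul(-18, 28) = -504)
Function('z')(d, L) = Add(-30, Mul(-5, L)) (Function('z')(d, L) = Mul(Add(6, L), -5) = Add(-30, Mul(-5, L)))
Mul(Function('z')(Function('Z')(3, 5), X), Add(-42, -1566)) = Mul(Add(-30, Mul(-5, -504)), Add(-42, -1566)) = Mul(Add(-30, 2520), -1608) = Mul(2490, -1608) = -4003920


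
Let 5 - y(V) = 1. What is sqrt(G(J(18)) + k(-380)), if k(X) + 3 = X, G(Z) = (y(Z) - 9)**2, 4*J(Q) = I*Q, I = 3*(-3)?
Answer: I*sqrt(358) ≈ 18.921*I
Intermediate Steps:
y(V) = 4 (y(V) = 5 - 1*1 = 5 - 1 = 4)
I = -9
J(Q) = -9*Q/4 (J(Q) = (-9*Q)/4 = -9*Q/4)
G(Z) = 25 (G(Z) = (4 - 9)**2 = (-5)**2 = 25)
k(X) = -3 + X
sqrt(G(J(18)) + k(-380)) = sqrt(25 + (-3 - 380)) = sqrt(25 - 383) = sqrt(-358) = I*sqrt(358)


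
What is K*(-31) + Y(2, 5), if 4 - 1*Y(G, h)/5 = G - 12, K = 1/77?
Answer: 5359/77 ≈ 69.597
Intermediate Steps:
K = 1/77 ≈ 0.012987
Y(G, h) = 80 - 5*G (Y(G, h) = 20 - 5*(G - 12) = 20 - 5*(-12 + G) = 20 + (60 - 5*G) = 80 - 5*G)
K*(-31) + Y(2, 5) = (1/77)*(-31) + (80 - 5*2) = -31/77 + (80 - 10) = -31/77 + 70 = 5359/77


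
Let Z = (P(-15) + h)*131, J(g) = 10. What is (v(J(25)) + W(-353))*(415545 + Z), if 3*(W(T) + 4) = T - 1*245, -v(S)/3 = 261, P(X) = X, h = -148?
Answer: -1166414128/3 ≈ -3.8880e+8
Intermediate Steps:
v(S) = -783 (v(S) = -3*261 = -783)
W(T) = -257/3 + T/3 (W(T) = -4 + (T - 1*245)/3 = -4 + (T - 245)/3 = -4 + (-245 + T)/3 = -4 + (-245/3 + T/3) = -257/3 + T/3)
Z = -21353 (Z = (-15 - 148)*131 = -163*131 = -21353)
(v(J(25)) + W(-353))*(415545 + Z) = (-783 + (-257/3 + (1/3)*(-353)))*(415545 - 21353) = (-783 + (-257/3 - 353/3))*394192 = (-783 - 610/3)*394192 = -2959/3*394192 = -1166414128/3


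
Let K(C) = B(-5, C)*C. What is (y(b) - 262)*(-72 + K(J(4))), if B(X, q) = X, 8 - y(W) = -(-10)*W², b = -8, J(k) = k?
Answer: 82248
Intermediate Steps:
y(W) = 8 - 10*W² (y(W) = 8 - (-1)*(-10*W²) = 8 - 10*W²)
K(C) = -5*C
(y(b) - 262)*(-72 + K(J(4))) = ((8 - 10*(-8)²) - 262)*(-72 - 5*4) = ((8 - 10*64) - 262)*(-72 - 20) = ((8 - 640) - 262)*(-92) = (-632 - 262)*(-92) = -894*(-92) = 82248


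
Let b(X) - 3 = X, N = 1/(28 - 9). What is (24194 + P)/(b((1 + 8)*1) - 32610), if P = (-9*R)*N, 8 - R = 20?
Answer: -229897/309681 ≈ -0.74237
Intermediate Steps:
N = 1/19 ≈ 0.052632
b(X) = 3 + X
R = -12 (R = 8 - 1*20 = 8 - 20 = -12)
P = 108/19 (P = -9*(-12)*(1/19) = 108*(1/19) = 108/19 ≈ 5.6842)
(24194 + P)/(b((1 + 8)*1) - 32610) = (24194 + 108/19)/((3 + (1 + 8)*1) - 32610) = 459794/(19*((3 + 9*1) - 32610)) = 459794/(19*((3 + 9) - 32610)) = 459794/(19*(12 - 32610)) = (459794/19)/(-32598) = (459794/19)*(-1/32598) = -229897/309681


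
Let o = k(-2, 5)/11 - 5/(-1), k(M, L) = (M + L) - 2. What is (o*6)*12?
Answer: 4032/11 ≈ 366.55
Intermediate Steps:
k(M, L) = -2 + L + M (k(M, L) = (L + M) - 2 = -2 + L + M)
o = 56/11 (o = (-2 + 5 - 2)/11 - 5/(-1) = 1*(1/11) - 5*(-1) = 1/11 + 5 = 56/11 ≈ 5.0909)
(o*6)*12 = ((56/11)*6)*12 = (336/11)*12 = 4032/11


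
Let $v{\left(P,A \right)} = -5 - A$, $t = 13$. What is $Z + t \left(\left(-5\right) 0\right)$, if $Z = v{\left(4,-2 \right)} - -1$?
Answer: $-2$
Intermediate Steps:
$Z = -2$ ($Z = \left(-5 - -2\right) - -1 = \left(-5 + 2\right) + 1 = -3 + 1 = -2$)
$Z + t \left(\left(-5\right) 0\right) = -2 + 13 \left(\left(-5\right) 0\right) = -2 + 13 \cdot 0 = -2 + 0 = -2$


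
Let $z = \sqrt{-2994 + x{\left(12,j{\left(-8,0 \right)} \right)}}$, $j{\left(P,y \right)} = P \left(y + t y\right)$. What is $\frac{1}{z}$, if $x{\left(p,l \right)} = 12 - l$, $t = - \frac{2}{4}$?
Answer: $- \frac{i \sqrt{2982}}{2982} \approx - 0.018312 i$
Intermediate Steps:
$t = - \frac{1}{2}$ ($t = \left(-2\right) \frac{1}{4} = - \frac{1}{2} \approx -0.5$)
$j{\left(P,y \right)} = \frac{P y}{2}$ ($j{\left(P,y \right)} = P \left(y - \frac{y}{2}\right) = P \frac{y}{2} = \frac{P y}{2}$)
$z = i \sqrt{2982}$ ($z = \sqrt{-2994 + \left(12 - \frac{1}{2} \left(-8\right) 0\right)} = \sqrt{-2994 + \left(12 - 0\right)} = \sqrt{-2994 + \left(12 + 0\right)} = \sqrt{-2994 + 12} = \sqrt{-2982} = i \sqrt{2982} \approx 54.608 i$)
$\frac{1}{z} = \frac{1}{i \sqrt{2982}} = - \frac{i \sqrt{2982}}{2982}$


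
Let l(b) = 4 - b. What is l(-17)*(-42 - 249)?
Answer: -6111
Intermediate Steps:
l(-17)*(-42 - 249) = (4 - 1*(-17))*(-42 - 249) = (4 + 17)*(-291) = 21*(-291) = -6111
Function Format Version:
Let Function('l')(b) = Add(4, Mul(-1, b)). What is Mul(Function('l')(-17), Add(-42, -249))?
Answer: -6111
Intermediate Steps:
Mul(Function('l')(-17), Add(-42, -249)) = Mul(Add(4, Mul(-1, -17)), Add(-42, -249)) = Mul(Add(4, 17), -291) = Mul(21, -291) = -6111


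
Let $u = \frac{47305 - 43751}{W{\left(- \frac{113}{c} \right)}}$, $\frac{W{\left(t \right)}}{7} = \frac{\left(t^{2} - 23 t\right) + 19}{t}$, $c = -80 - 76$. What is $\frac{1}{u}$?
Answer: $\frac{487963}{62649912} \approx 0.0077887$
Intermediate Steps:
$c = -156$ ($c = -80 - 76 = -156$)
$W{\left(t \right)} = \frac{7 \left(19 + t^{2} - 23 t\right)}{t}$ ($W{\left(t \right)} = 7 \frac{\left(t^{2} - 23 t\right) + 19}{t} = 7 \frac{19 + t^{2} - 23 t}{t} = \frac{7 \left(19 + t^{2} - 23 t\right)}{t}$)
$u = \frac{62649912}{487963}$ ($u = \frac{47305 - 43751}{-161 + 7 \left(- \frac{113}{-156}\right) + \frac{133}{\left(-113\right) \frac{1}{-156}}} = \frac{47305 - 43751}{-161 + 7 \left(\left(-113\right) \left(- \frac{1}{156}\right)\right) + \frac{133}{\left(-113\right) \left(- \frac{1}{156}\right)}} = \frac{3554}{-161 + 7 \cdot \frac{113}{156} + \frac{133}{\frac{113}{156}}} = \frac{3554}{-161 + \frac{791}{156} + 133 \cdot \frac{156}{113}} = \frac{3554}{-161 + \frac{791}{156} + \frac{20748}{113}} = \frac{3554}{\frac{487963}{17628}} = 3554 \cdot \frac{17628}{487963} = \frac{62649912}{487963} \approx 128.39$)
$\frac{1}{u} = \frac{1}{\frac{62649912}{487963}} = \frac{487963}{62649912}$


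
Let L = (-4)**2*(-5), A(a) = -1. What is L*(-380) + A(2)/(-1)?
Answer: 30401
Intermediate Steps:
L = -80 (L = 16*(-5) = -80)
L*(-380) + A(2)/(-1) = -80*(-380) - 1/(-1) = 30400 - 1*(-1) = 30400 + 1 = 30401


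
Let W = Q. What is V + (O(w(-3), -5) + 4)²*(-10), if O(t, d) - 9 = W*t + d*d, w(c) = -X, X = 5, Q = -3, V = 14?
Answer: -28076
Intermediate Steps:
W = -3
w(c) = -5 (w(c) = -1*5 = -5)
O(t, d) = 9 + d² - 3*t (O(t, d) = 9 + (-3*t + d*d) = 9 + (-3*t + d²) = 9 + (d² - 3*t) = 9 + d² - 3*t)
V + (O(w(-3), -5) + 4)²*(-10) = 14 + ((9 + (-5)² - 3*(-5)) + 4)²*(-10) = 14 + ((9 + 25 + 15) + 4)²*(-10) = 14 + (49 + 4)²*(-10) = 14 + 53²*(-10) = 14 + 2809*(-10) = 14 - 28090 = -28076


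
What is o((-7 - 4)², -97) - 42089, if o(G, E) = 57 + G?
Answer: -41911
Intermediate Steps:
o((-7 - 4)², -97) - 42089 = (57 + (-7 - 4)²) - 42089 = (57 + (-11)²) - 42089 = (57 + 121) - 42089 = 178 - 42089 = -41911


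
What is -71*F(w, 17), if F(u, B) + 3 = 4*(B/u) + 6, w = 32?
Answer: -2911/8 ≈ -363.88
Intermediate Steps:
F(u, B) = 3 + 4*B/u (F(u, B) = -3 + (4*(B/u) + 6) = -3 + (4*B/u + 6) = -3 + (6 + 4*B/u) = 3 + 4*B/u)
-71*F(w, 17) = -71*(3 + 4*17/32) = -71*(3 + 4*17*(1/32)) = -71*(3 + 17/8) = -71*41/8 = -2911/8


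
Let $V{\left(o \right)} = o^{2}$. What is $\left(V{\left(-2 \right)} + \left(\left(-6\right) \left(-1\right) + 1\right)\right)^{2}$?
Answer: $121$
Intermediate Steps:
$\left(V{\left(-2 \right)} + \left(\left(-6\right) \left(-1\right) + 1\right)\right)^{2} = \left(\left(-2\right)^{2} + \left(\left(-6\right) \left(-1\right) + 1\right)\right)^{2} = \left(4 + \left(6 + 1\right)\right)^{2} = \left(4 + 7\right)^{2} = 11^{2} = 121$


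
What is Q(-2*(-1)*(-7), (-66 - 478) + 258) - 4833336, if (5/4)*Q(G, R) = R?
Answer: -24167824/5 ≈ -4.8336e+6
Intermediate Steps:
Q(G, R) = 4*R/5
Q(-2*(-1)*(-7), (-66 - 478) + 258) - 4833336 = 4*((-66 - 478) + 258)/5 - 4833336 = 4*(-544 + 258)/5 - 4833336 = (⅘)*(-286) - 4833336 = -1144/5 - 4833336 = -24167824/5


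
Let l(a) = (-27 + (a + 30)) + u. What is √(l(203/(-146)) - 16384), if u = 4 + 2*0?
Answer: I*√349121770/146 ≈ 127.98*I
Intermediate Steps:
u = 4 (u = 4 + 0 = 4)
l(a) = 7 + a (l(a) = (-27 + (a + 30)) + 4 = (-27 + (30 + a)) + 4 = (3 + a) + 4 = 7 + a)
√(l(203/(-146)) - 16384) = √((7 + 203/(-146)) - 16384) = √((7 + 203*(-1/146)) - 16384) = √((7 - 203/146) - 16384) = √(819/146 - 16384) = √(-2391245/146) = I*√349121770/146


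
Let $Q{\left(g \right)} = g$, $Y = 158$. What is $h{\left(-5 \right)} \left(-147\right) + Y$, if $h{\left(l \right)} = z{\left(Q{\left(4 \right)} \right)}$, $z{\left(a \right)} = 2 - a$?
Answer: $452$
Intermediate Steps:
$h{\left(l \right)} = -2$ ($h{\left(l \right)} = 2 - 4 = -2$)
$h{\left(-5 \right)} \left(-147\right) + Y = \left(-2\right) \left(-147\right) + 158 = 294 + 158 = 452$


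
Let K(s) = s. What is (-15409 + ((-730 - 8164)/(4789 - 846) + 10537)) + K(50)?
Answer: -19022040/3943 ≈ -4824.3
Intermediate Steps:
(-15409 + ((-730 - 8164)/(4789 - 846) + 10537)) + K(50) = (-15409 + ((-730 - 8164)/(4789 - 846) + 10537)) + 50 = (-15409 + (-8894/3943 + 10537)) + 50 = (-15409 + 41538497/3943) + 50 = -19219190/3943 + 50 = -19022040/3943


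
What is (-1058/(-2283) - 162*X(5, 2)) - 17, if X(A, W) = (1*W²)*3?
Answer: -4475905/2283 ≈ -1960.5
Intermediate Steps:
X(A, W) = 3*W² (X(A, W) = W²*3 = 3*W²)
(-1058/(-2283) - 162*X(5, 2)) - 17 = (-1058/(-2283) - 486*2²) - 17 = (-1058*(-1/2283) - 486*4) - 17 = (1058/2283 - 162*12) - 17 = (1058/2283 - 1944) - 17 = -4437094/2283 - 17 = -4475905/2283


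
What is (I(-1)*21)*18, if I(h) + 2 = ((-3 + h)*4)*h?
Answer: 5292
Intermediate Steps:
I(h) = -2 + h*(-12 + 4*h) (I(h) = -2 + ((-3 + h)*4)*h = -2 + (-12 + 4*h)*h = -2 + h*(-12 + 4*h))
(I(-1)*21)*18 = ((-2 - 12*(-1) + 4*(-1)²)*21)*18 = ((-2 + 12 + 4*1)*21)*18 = ((-2 + 12 + 4)*21)*18 = (14*21)*18 = 294*18 = 5292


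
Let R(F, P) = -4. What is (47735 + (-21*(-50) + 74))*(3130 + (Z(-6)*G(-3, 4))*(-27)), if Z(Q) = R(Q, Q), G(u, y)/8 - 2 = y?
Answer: 406213726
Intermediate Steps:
G(u, y) = 16 + 8*y
Z(Q) = -4
(47735 + (-21*(-50) + 74))*(3130 + (Z(-6)*G(-3, 4))*(-27)) = (47735 + (-21*(-50) + 74))*(3130 - 4*(16 + 8*4)*(-27)) = (47735 + (1050 + 74))*(3130 - 4*(16 + 32)*(-27)) = (47735 + 1124)*(3130 - 4*48*(-27)) = 48859*(3130 - 192*(-27)) = 48859*(3130 + 5184) = 48859*8314 = 406213726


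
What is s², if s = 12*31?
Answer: 138384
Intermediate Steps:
s = 372
s² = 372² = 138384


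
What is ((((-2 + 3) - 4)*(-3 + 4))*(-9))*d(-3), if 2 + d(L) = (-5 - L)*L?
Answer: 108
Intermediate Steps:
d(L) = -2 + L*(-5 - L) (d(L) = -2 + (-5 - L)*L = -2 + L*(-5 - L))
((((-2 + 3) - 4)*(-3 + 4))*(-9))*d(-3) = ((((-2 + 3) - 4)*(-3 + 4))*(-9))*(-2 - 1*(-3)**2 - 5*(-3)) = (((1 - 4)*1)*(-9))*(-2 - 1*9 + 15) = (-3*1*(-9))*(-2 - 9 + 15) = -3*(-9)*4 = 27*4 = 108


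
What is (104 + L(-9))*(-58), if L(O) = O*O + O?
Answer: -10208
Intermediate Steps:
L(O) = O + O² (L(O) = O² + O = O + O²)
(104 + L(-9))*(-58) = (104 - 9*(1 - 9))*(-58) = (104 - 9*(-8))*(-58) = (104 + 72)*(-58) = 176*(-58) = -10208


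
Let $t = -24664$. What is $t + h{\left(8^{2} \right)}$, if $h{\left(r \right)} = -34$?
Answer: $-24698$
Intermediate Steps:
$t + h{\left(8^{2} \right)} = -24664 - 34 = -24698$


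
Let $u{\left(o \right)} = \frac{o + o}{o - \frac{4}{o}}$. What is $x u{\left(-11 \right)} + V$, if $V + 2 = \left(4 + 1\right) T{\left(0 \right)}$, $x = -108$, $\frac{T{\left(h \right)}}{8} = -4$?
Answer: $- \frac{5010}{13} \approx -385.38$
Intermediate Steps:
$T{\left(h \right)} = -32$ ($T{\left(h \right)} = 8 \left(-4\right) = -32$)
$u{\left(o \right)} = \frac{2 o}{o - \frac{4}{o}}$
$V = -162$ ($V = -2 + \left(4 + 1\right) \left(-32\right) = -2 + 5 \left(-32\right) = -2 - 160 = -162$)
$x u{\left(-11 \right)} + V = - 108 \frac{2 \left(-11\right)^{2}}{-4 + \left(-11\right)^{2}} - 162 = - 108 \cdot 2 \cdot 121 \frac{1}{-4 + 121} - 162 = - 108 \cdot 2 \cdot 121 \cdot \frac{1}{117} - 162 = \left(-108\right) \frac{242}{117} - 162 = - \frac{2904}{13} - 162 = - \frac{5010}{13}$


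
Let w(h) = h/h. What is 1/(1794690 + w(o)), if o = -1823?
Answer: 1/1794691 ≈ 5.5720e-7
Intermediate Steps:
w(h) = 1
1/(1794690 + w(o)) = 1/(1794690 + 1) = 1/1794691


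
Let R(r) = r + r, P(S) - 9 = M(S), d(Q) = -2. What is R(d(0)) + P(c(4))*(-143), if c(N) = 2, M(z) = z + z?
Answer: -1863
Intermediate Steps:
M(z) = 2*z
P(S) = 9 + 2*S
R(r) = 2*r
R(d(0)) + P(c(4))*(-143) = 2*(-2) + (9 + 2*2)*(-143) = -4 + (9 + 4)*(-143) = -4 + 13*(-143) = -4 - 1859 = -1863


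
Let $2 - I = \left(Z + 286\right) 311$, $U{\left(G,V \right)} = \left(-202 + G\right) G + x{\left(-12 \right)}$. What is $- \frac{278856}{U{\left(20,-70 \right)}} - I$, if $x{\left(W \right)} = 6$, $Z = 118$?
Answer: $\frac{228430942}{1817} \approx 1.2572 \cdot 10^{5}$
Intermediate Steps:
$U{\left(G,V \right)} = 6 + G \left(-202 + G\right)$ ($U{\left(G,V \right)} = \left(-202 + G\right) G + 6 = G \left(-202 + G\right) + 6 = 6 + G \left(-202 + G\right)$)
$I = -125642$ ($I = 2 - \left(118 + 286\right) 311 = 2 - 404 \cdot 311 = 2 - 125644 = -125642$)
$- \frac{278856}{U{\left(20,-70 \right)}} - I = - \frac{278856}{6 + 20^{2} - 4040} - -125642 = - \frac{278856}{6 + 400 - 4040} + 125642 = - \frac{278856}{-3634} + 125642 = \left(-278856\right) \left(- \frac{1}{3634}\right) + 125642 = \frac{139428}{1817} + 125642 = \frac{228430942}{1817}$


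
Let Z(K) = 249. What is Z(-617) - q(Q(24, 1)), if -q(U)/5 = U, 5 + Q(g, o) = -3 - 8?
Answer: 169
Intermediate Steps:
Q(g, o) = -16 (Q(g, o) = -5 + (-3 - 8) = -5 - 11 = -16)
q(U) = -5*U
Z(-617) - q(Q(24, 1)) = 249 - (-5)*(-16) = 249 - 1*80 = 249 - 80 = 169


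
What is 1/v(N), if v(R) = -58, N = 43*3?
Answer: -1/58 ≈ -0.017241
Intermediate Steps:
N = 129
1/v(N) = 1/(-58) = -1/58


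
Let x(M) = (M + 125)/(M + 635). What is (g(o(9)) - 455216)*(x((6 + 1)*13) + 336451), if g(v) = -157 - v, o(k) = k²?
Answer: -18541808800578/121 ≈ -1.5324e+11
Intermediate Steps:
x(M) = (125 + M)/(635 + M)
(g(o(9)) - 455216)*(x((6 + 1)*13) + 336451) = ((-157 - 1*9²) - 455216)*((125 + (6 + 1)*13)/(635 + (6 + 1)*13) + 336451) = ((-157 - 1*81) - 455216)*((125 + 7*13)/(635 + 7*13) + 336451) = ((-157 - 81) - 455216)*((125 + 91)/(635 + 91) + 336451) = (-238 - 455216)*(216/726 + 336451) = -455454*((1/726)*216 + 336451) = -455454*(36/121 + 336451) = -455454*40710607/121 = -18541808800578/121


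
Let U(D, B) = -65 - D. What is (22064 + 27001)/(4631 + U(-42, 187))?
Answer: 16355/1536 ≈ 10.648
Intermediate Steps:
(22064 + 27001)/(4631 + U(-42, 187)) = (22064 + 27001)/(4631 + (-65 - 1*(-42))) = 49065/(4631 + (-65 + 42)) = 49065/(4631 - 23) = 49065/4608 = 49065*(1/4608) = 16355/1536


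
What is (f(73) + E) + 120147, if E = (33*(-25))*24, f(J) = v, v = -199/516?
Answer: 51778853/516 ≈ 1.0035e+5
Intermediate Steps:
v = -199/516 (v = -199*1/516 = -199/516 ≈ -0.38566)
f(J) = -199/516
E = -19800 (E = -825*24 = -19800)
(f(73) + E) + 120147 = (-199/516 - 19800) + 120147 = -10216999/516 + 120147 = 51778853/516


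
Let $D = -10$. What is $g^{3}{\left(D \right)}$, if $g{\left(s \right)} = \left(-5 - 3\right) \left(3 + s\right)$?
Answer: $175616$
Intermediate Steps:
$g{\left(s \right)} = -24 - 8 s$ ($g{\left(s \right)} = - 8 \left(3 + s\right) = -24 - 8 s$)
$g^{3}{\left(D \right)} = \left(-24 - -80\right)^{3} = \left(-24 + 80\right)^{3} = 56^{3} = 175616$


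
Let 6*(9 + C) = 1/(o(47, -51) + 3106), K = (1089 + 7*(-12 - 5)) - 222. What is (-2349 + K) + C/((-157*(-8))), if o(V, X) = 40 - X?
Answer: -38572412429/24092592 ≈ -1601.0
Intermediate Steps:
K = 748 (K = (1089 + 7*(-17)) - 222 = (1089 - 119) - 222 = 970 - 222 = 748)
C = -172637/19182 (C = -9 + 1/(6*((40 - 1*(-51)) + 3106)) = -9 + 1/(6*((40 + 51) + 3106)) = -9 + 1/(6*(91 + 3106)) = -9 + (1/6)/3197 = -9 + (1/6)*(1/3197) = -9 + 1/19182 = -172637/19182 ≈ -9.0000)
(-2349 + K) + C/((-157*(-8))) = (-2349 + 748) - 172637/(19182*((-157*(-8)))) = -1601 - 172637/19182/1256 = -1601 - 172637/19182*1/1256 = -1601 - 172637/24092592 = -38572412429/24092592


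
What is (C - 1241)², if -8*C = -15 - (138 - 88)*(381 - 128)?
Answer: 7491169/64 ≈ 1.1705e+5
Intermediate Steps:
C = 12665/8 (C = -(-15 - (138 - 88)*(381 - 128))/8 = -(-15 - 50*253)/8 = -(-15 - 1*12650)/8 = -(-15 - 12650)/8 = -⅛*(-12665) = 12665/8 ≈ 1583.1)
(C - 1241)² = (12665/8 - 1241)² = (2737/8)² = 7491169/64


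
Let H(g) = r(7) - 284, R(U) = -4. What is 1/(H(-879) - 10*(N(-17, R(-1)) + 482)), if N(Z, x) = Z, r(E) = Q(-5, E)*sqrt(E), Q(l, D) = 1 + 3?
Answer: -2467/12172122 - sqrt(7)/6086061 ≈ -0.00020311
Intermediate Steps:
Q(l, D) = 4
r(E) = 4*sqrt(E)
H(g) = -284 + 4*sqrt(7) (H(g) = 4*sqrt(7) - 284 = -284 + 4*sqrt(7))
1/(H(-879) - 10*(N(-17, R(-1)) + 482)) = 1/((-284 + 4*sqrt(7)) - 10*(-17 + 482)) = 1/((-284 + 4*sqrt(7)) - 10*465) = 1/((-284 + 4*sqrt(7)) - 4650) = 1/(-4934 + 4*sqrt(7))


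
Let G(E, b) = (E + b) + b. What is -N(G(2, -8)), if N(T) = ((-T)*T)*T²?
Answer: 38416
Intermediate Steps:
G(E, b) = E + 2*b
N(T) = -T⁴ (N(T) = (-T²)*T² = -T⁴)
-N(G(2, -8)) = -(-1)*(2 + 2*(-8))⁴ = -(-1)*(2 - 16)⁴ = -(-1)*(-14)⁴ = -(-1)*38416 = -1*(-38416) = 38416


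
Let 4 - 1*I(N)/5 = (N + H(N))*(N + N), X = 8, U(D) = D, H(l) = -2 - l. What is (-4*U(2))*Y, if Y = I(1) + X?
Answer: -384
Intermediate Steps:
I(N) = 20 + 20*N (I(N) = 20 - 5*(N + (-2 - N))*(N + N) = 20 - (-10)*2*N = 20 - (-20)*N = 20 + 20*N)
Y = 48 (Y = (20 + 20*1) + 8 = (20 + 20) + 8 = 40 + 8 = 48)
(-4*U(2))*Y = -4*2*48 = -8*48 = -384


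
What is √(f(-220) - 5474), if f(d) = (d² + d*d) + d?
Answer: √91106 ≈ 301.84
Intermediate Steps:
f(d) = d + 2*d² (f(d) = (d² + d²) + d = 2*d² + d = d + 2*d²)
√(f(-220) - 5474) = √(-220*(1 + 2*(-220)) - 5474) = √(-220*(1 - 440) - 5474) = √(-220*(-439) - 5474) = √(96580 - 5474) = √91106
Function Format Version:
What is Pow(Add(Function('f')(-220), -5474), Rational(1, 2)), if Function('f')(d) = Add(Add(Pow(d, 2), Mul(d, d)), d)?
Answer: Pow(91106, Rational(1, 2)) ≈ 301.84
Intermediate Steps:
Function('f')(d) = Add(d, Mul(2, Pow(d, 2))) (Function('f')(d) = Add(Add(Pow(d, 2), Pow(d, 2)), d) = Add(Mul(2, Pow(d, 2)), d) = Add(d, Mul(2, Pow(d, 2))))
Pow(Add(Function('f')(-220), -5474), Rational(1, 2)) = Pow(Add(Mul(-220, Add(1, Mul(2, -220))), -5474), Rational(1, 2)) = Pow(Add(Mul(-220, Add(1, -440)), -5474), Rational(1, 2)) = Pow(Add(Mul(-220, -439), -5474), Rational(1, 2)) = Pow(Add(96580, -5474), Rational(1, 2)) = Pow(91106, Rational(1, 2))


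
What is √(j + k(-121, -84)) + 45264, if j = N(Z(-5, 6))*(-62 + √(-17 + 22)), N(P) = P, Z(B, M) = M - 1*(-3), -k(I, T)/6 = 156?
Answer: 45264 + 3*√(-166 + √5) ≈ 45264.0 + 38.391*I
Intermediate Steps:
k(I, T) = -936 (k(I, T) = -6*156 = -936)
Z(B, M) = 3 + M (Z(B, M) = M + 3 = 3 + M)
j = -558 + 9*√5 (j = (3 + 6)*(-62 + √(-17 + 22)) = 9*(-62 + √5) = -558 + 9*√5 ≈ -537.88)
√(j + k(-121, -84)) + 45264 = √((-558 + 9*√5) - 936) + 45264 = √(-1494 + 9*√5) + 45264 = 45264 + √(-1494 + 9*√5)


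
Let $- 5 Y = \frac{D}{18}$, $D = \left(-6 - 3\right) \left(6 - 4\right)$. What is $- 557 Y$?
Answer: $- \frac{557}{5} \approx -111.4$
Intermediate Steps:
$D = -18$ ($D = \left(-9\right) 2 = -18$)
$Y = \frac{1}{5}$ ($Y = - \frac{\left(-18\right) \frac{1}{18}}{5} = \left(- \frac{1}{5}\right) \left(-1\right) = \frac{1}{5} \approx 0.2$)
$- 557 Y = \left(-557\right) \frac{1}{5} = - \frac{557}{5}$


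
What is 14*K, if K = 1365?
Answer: 19110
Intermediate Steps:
14*K = 14*1365 = 19110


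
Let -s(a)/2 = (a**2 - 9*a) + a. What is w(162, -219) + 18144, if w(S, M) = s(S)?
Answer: -31752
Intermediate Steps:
s(a) = -2*a**2 + 16*a (s(a) = -2*((a**2 - 9*a) + a) = -2*(a**2 - 8*a) = -2*a**2 + 16*a)
w(S, M) = 2*S*(8 - S)
w(162, -219) + 18144 = 2*162*(8 - 1*162) + 18144 = 2*162*(8 - 162) + 18144 = 2*162*(-154) + 18144 = -49896 + 18144 = -31752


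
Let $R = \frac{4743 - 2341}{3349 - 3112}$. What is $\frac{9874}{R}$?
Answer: $\frac{1170069}{1201} \approx 974.25$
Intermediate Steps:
$R = \frac{2402}{237} \approx 10.135$
$\frac{9874}{R} = \frac{9874}{\frac{2402}{237}} = 9874 \cdot \frac{237}{2402} = \frac{1170069}{1201}$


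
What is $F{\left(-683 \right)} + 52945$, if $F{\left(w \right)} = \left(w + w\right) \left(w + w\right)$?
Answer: $1918901$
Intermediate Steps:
$F{\left(w \right)} = 4 w^{2}$ ($F{\left(w \right)} = 2 w 2 w = 4 w^{2}$)
$F{\left(-683 \right)} + 52945 = 4 \left(-683\right)^{2} + 52945 = 4 \cdot 466489 + 52945 = 1865956 + 52945 = 1918901$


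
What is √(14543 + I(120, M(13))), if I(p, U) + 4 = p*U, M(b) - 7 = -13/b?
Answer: √15259 ≈ 123.53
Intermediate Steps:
M(b) = 7 - 13/b
I(p, U) = -4 + U*p (I(p, U) = -4 + p*U = -4 + U*p)
√(14543 + I(120, M(13))) = √(14543 + (-4 + (7 - 13/13)*120)) = √(14543 + (-4 + (7 - 13*1/13)*120)) = √(14543 + (-4 + (7 - 1)*120)) = √(14543 + (-4 + 6*120)) = √(14543 + (-4 + 720)) = √(14543 + 716) = √15259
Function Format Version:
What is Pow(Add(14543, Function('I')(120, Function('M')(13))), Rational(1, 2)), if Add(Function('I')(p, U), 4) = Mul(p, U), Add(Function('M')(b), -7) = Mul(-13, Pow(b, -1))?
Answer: Pow(15259, Rational(1, 2)) ≈ 123.53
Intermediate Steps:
Function('M')(b) = Add(7, Mul(-13, Pow(b, -1)))
Function('I')(p, U) = Add(-4, Mul(U, p)) (Function('I')(p, U) = Add(-4, Mul(p, U)) = Add(-4, Mul(U, p)))
Pow(Add(14543, Function('I')(120, Function('M')(13))), Rational(1, 2)) = Pow(Add(14543, Add(-4, Mul(Add(7, Mul(-13, Pow(13, -1))), 120))), Rational(1, 2)) = Pow(Add(14543, Add(-4, Mul(Add(7, Mul(-13, Rational(1, 13))), 120))), Rational(1, 2)) = Pow(Add(14543, Add(-4, Mul(Add(7, -1), 120))), Rational(1, 2)) = Pow(Add(14543, Add(-4, Mul(6, 120))), Rational(1, 2)) = Pow(Add(14543, Add(-4, 720)), Rational(1, 2)) = Pow(Add(14543, 716), Rational(1, 2)) = Pow(15259, Rational(1, 2))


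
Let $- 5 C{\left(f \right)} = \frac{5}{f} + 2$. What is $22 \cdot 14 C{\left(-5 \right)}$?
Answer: $- \frac{308}{5} \approx -61.6$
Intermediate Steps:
$C{\left(f \right)} = - \frac{2}{5} - \frac{1}{f}$ ($C{\left(f \right)} = - \frac{\frac{5}{f} + 2}{5} = - \frac{2 + \frac{5}{f}}{5} = - \frac{2}{5} - \frac{1}{f}$)
$22 \cdot 14 C{\left(-5 \right)} = 22 \cdot 14 \left(- \frac{2}{5} - \frac{1}{-5}\right) = 308 \left(- \frac{2}{5} - - \frac{1}{5}\right) = 308 \left(- \frac{2}{5} + \frac{1}{5}\right) = 308 \left(- \frac{1}{5}\right) = - \frac{308}{5}$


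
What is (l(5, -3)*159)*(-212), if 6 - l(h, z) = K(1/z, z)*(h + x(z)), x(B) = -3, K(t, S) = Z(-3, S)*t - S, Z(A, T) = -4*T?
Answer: -269664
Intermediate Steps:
K(t, S) = -S - 4*S*t (K(t, S) = (-4*S)*t - S = -4*S*t - S = -S - 4*S*t)
l(h, z) = 6 - z*(-1 - 4/z)*(-3 + h) (l(h, z) = 6 - z*(-1 - 4/z)*(h - 3) = 6 - z*(-1 - 4/z)*(-3 + h))
(l(5, -3)*159)*(-212) = ((-6 - 3*(-3) + 4*5 + 5*(-3))*159)*(-212) = ((-6 + 9 + 20 - 15)*159)*(-212) = (8*159)*(-212) = 1272*(-212) = -269664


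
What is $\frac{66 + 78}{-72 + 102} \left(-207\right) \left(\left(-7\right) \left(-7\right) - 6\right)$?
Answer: $- \frac{213624}{5} \approx -42725.0$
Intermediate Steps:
$\frac{66 + 78}{-72 + 102} \left(-207\right) \left(\left(-7\right) \left(-7\right) - 6\right) = \frac{144}{30} \left(-207\right) \left(49 - 6\right) = 144 \cdot \frac{1}{30} \left(-207\right) 43 = \frac{24}{5} \left(-207\right) 43 = \left(- \frac{4968}{5}\right) 43 = - \frac{213624}{5}$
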